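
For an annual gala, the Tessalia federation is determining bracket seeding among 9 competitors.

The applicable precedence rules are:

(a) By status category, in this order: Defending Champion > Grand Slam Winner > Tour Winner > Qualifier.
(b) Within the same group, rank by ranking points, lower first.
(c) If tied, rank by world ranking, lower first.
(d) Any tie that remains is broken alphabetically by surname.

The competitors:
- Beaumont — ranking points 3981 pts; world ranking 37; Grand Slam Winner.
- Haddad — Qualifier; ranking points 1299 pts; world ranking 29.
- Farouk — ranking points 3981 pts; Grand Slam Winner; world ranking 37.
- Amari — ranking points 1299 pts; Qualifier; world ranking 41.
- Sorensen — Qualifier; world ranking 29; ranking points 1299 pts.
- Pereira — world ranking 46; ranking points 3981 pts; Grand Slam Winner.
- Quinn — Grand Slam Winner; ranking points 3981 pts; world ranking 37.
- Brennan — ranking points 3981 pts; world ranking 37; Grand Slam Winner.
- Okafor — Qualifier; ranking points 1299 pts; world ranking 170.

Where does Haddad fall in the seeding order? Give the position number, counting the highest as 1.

By status category: Beaumont, Brennan, Farouk, Quinn and Pereira (Grand Slam Winner); then Haddad, Sorensen, Amari and Okafor (Qualifier).
Beaumont, Brennan, Farouk, Quinn and Pereira all have ranking points 3981 pts, so the next rule applies.
Among Beaumont, Brennan, Farouk, Quinn and Pereira, by world ranking (lower first): Beaumont, Brennan, Farouk and Quinn (37) before Pereira (46).
Among Beaumont, Brennan, Farouk and Quinn, alphabetically by surname: Beaumont before Brennan before Farouk before Quinn.
Haddad, Sorensen, Amari and Okafor all have ranking points 1299 pts, so the next rule applies.
Among Haddad, Sorensen, Amari and Okafor, by world ranking (lower first): Haddad and Sorensen (29) before Amari (41) before Okafor (170).
Among Haddad and Sorensen, alphabetically by surname: Haddad before Sorensen.
Order: Beaumont, Brennan, Farouk, Quinn, Pereira, Haddad, Sorensen, Amari, Okafor. So position 6.

6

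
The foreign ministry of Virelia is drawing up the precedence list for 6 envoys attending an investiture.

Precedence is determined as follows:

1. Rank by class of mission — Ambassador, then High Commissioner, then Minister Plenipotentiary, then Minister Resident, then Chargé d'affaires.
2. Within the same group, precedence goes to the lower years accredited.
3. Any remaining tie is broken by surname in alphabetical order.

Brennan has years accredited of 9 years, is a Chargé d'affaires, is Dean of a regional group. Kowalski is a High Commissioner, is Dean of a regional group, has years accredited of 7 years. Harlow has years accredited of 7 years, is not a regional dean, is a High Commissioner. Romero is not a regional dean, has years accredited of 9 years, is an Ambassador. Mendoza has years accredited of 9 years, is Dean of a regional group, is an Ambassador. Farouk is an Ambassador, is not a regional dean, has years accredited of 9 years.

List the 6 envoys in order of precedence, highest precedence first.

By class of mission: Farouk, Mendoza and Romero (Ambassador); then Harlow and Kowalski (High Commissioner); then Brennan (Chargé d'affaires).
Farouk, Mendoza and Romero all have years accredited 9 years, so the next rule applies.
Among Farouk, Mendoza and Romero, alphabetically by surname: Farouk before Mendoza before Romero.
Harlow and Kowalski both have years accredited 7 years, so the next rule applies.
Among Harlow and Kowalski, alphabetically by surname: Harlow before Kowalski.
Full order: Farouk, Mendoza, Romero, Harlow, Kowalski, Brennan.

Farouk, Mendoza, Romero, Harlow, Kowalski, Brennan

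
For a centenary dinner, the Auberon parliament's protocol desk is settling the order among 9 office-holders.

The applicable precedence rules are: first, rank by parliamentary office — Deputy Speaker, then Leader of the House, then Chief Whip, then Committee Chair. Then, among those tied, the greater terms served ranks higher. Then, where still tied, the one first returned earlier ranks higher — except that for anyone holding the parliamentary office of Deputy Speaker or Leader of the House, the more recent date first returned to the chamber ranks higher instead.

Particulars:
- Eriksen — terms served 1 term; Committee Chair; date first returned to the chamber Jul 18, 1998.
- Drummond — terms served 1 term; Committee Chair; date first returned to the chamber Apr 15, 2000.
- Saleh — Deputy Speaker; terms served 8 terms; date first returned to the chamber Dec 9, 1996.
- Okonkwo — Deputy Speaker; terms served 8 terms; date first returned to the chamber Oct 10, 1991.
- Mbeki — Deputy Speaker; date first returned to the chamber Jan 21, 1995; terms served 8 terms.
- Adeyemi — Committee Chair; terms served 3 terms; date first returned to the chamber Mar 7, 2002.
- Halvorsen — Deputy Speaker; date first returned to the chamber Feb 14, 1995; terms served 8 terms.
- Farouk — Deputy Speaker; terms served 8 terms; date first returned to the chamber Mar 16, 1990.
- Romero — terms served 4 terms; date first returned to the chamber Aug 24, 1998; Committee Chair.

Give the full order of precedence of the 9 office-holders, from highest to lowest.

By parliamentary office: Saleh, Halvorsen, Mbeki, Okonkwo and Farouk (Deputy Speaker); then Romero, Adeyemi, Eriksen and Drummond (Committee Chair).
Saleh, Halvorsen, Mbeki, Okonkwo and Farouk all have terms served 8 terms, so the next rule applies.
Among Saleh, Halvorsen, Mbeki, Okonkwo and Farouk, by date first returned to the chamber (later first) (reversed rule for this group): Saleh (Dec 9, 1996) before Halvorsen (Feb 14, 1995) before Mbeki (Jan 21, 1995) before Okonkwo (Oct 10, 1991) before Farouk (Mar 16, 1990).
Among Romero, Adeyemi, Eriksen and Drummond, by terms served (higher first): Romero (4 terms) before Adeyemi (3 terms) before Eriksen and Drummond (1 term).
Among Eriksen and Drummond, by date first returned to the chamber (earlier first): Eriksen (Jul 18, 1998) before Drummond (Apr 15, 2000).
Full order: Saleh, Halvorsen, Mbeki, Okonkwo, Farouk, Romero, Adeyemi, Eriksen, Drummond.

Saleh, Halvorsen, Mbeki, Okonkwo, Farouk, Romero, Adeyemi, Eriksen, Drummond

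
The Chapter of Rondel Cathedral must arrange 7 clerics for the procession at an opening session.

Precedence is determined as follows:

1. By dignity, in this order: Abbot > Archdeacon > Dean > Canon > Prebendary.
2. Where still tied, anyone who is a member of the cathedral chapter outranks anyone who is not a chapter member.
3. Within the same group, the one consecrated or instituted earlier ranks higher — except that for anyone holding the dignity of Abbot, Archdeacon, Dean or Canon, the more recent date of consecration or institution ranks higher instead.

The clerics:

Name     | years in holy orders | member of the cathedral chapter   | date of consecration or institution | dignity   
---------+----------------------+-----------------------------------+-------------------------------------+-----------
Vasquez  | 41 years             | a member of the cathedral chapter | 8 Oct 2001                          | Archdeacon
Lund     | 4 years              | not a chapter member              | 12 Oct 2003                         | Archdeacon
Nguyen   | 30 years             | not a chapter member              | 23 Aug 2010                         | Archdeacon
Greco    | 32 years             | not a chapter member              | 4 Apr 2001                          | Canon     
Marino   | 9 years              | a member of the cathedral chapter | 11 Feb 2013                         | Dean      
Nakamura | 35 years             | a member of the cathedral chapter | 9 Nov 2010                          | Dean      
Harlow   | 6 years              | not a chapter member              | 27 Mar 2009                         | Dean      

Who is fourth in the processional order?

Marino

By dignity: Vasquez, Nguyen and Lund (Archdeacon); then Marino, Nakamura and Harlow (Dean); then Greco (Canon).
Among Vasquez, Nguyen and Lund, a member of the cathedral chapter before not a chapter member: Vasquez (a member of the cathedral chapter) before Nguyen and Lund (not a chapter member).
Among Nguyen and Lund, by date of consecration or institution (later first) (reversed rule for this group): Nguyen (23 Aug 2010) before Lund (12 Oct 2003).
Among Marino, Nakamura and Harlow, a member of the cathedral chapter before not a chapter member: Marino and Nakamura (a member of the cathedral chapter) before Harlow (not a chapter member).
Among Marino and Nakamura, by date of consecration or institution (later first) (reversed rule for this group): Marino (11 Feb 2013) before Nakamura (9 Nov 2010).
Order: Vasquez, Nguyen, Lund, Marino, Nakamura, Harlow, Greco.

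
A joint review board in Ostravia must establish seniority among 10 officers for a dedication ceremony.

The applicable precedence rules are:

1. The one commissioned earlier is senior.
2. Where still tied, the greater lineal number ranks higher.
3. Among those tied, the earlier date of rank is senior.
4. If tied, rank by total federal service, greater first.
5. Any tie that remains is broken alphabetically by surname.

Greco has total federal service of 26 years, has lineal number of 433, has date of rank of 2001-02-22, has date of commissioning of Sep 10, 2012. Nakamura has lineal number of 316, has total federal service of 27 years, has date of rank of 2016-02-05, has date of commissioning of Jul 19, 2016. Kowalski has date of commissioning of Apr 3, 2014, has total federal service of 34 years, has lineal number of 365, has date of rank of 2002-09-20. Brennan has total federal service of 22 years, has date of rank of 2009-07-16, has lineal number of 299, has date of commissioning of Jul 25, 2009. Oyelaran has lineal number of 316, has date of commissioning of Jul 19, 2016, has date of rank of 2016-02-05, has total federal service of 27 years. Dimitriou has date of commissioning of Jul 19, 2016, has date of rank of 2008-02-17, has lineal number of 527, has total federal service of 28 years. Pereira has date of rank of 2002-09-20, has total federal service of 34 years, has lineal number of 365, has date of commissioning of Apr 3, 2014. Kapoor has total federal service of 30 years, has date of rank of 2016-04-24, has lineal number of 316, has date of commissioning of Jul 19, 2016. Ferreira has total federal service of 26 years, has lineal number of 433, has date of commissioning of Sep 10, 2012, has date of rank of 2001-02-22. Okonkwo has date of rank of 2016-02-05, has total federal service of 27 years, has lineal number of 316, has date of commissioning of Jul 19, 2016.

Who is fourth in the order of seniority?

By date of commissioning (earlier first): Brennan (Jul 25, 2009); then Ferreira and Greco (both Sep 10, 2012); then Kowalski and Pereira (both Apr 3, 2014); then Dimitriou, Nakamura, Okonkwo, Oyelaran and Kapoor (each Jul 19, 2016).
Ferreira and Greco both have lineal number 433, so the next rule applies.
Ferreira and Greco both have date of rank 2001-02-22, so the next rule applies.
Ferreira and Greco both have total federal service 26 years, so the next rule applies.
Among Ferreira and Greco, alphabetically by surname: Ferreira before Greco.
Kowalski and Pereira both have lineal number 365, so the next rule applies.
Kowalski and Pereira both have date of rank 2002-09-20, so the next rule applies.
Kowalski and Pereira both have total federal service 34 years, so the next rule applies.
Among Kowalski and Pereira, alphabetically by surname: Kowalski before Pereira.
Among Dimitriou, Nakamura, Okonkwo, Oyelaran and Kapoor, by lineal number (higher first): Dimitriou (527) before Nakamura, Okonkwo, Oyelaran and Kapoor (316).
Among Nakamura, Okonkwo, Oyelaran and Kapoor, by date of rank (earlier first): Nakamura, Okonkwo and Oyelaran (2016-02-05) before Kapoor (2016-04-24).
Nakamura, Okonkwo and Oyelaran all have total federal service 27 years, so the next rule applies.
Among Nakamura, Okonkwo and Oyelaran, alphabetically by surname: Nakamura before Okonkwo before Oyelaran.
Order: Brennan, Ferreira, Greco, Kowalski, Pereira, Dimitriou, Nakamura, Okonkwo, Oyelaran, Kapoor.

Kowalski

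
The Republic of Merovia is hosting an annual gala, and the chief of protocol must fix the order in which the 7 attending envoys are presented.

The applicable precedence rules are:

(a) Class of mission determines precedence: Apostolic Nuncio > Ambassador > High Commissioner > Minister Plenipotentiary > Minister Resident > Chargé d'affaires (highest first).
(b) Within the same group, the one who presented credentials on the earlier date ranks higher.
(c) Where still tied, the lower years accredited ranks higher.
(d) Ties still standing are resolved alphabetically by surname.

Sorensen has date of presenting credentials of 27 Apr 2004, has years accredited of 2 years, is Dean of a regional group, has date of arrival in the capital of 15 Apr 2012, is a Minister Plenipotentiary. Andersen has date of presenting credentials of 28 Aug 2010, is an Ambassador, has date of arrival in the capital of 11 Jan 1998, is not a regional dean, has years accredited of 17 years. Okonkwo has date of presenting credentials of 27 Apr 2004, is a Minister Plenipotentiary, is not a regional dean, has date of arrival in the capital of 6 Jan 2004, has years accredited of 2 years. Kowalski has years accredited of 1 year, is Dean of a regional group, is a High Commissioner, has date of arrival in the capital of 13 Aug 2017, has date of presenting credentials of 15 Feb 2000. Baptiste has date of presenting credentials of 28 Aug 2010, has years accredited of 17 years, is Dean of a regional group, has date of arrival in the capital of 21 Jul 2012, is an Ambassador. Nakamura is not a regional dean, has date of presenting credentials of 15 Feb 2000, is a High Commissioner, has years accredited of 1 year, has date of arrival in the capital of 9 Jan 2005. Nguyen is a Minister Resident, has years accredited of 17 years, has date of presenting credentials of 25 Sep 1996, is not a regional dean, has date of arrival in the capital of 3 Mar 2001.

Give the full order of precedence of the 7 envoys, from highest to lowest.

By class of mission: Andersen and Baptiste (Ambassador); then Kowalski and Nakamura (High Commissioner); then Okonkwo and Sorensen (Minister Plenipotentiary); then Nguyen (Minister Resident).
Andersen and Baptiste both have date of presenting credentials 28 Aug 2010, so the next rule applies.
Andersen and Baptiste both have years accredited 17 years, so the next rule applies.
Among Andersen and Baptiste, alphabetically by surname: Andersen before Baptiste.
Kowalski and Nakamura both have date of presenting credentials 15 Feb 2000, so the next rule applies.
Kowalski and Nakamura both have years accredited 1 year, so the next rule applies.
Among Kowalski and Nakamura, alphabetically by surname: Kowalski before Nakamura.
Okonkwo and Sorensen both have date of presenting credentials 27 Apr 2004, so the next rule applies.
Okonkwo and Sorensen both have years accredited 2 years, so the next rule applies.
Among Okonkwo and Sorensen, alphabetically by surname: Okonkwo before Sorensen.
Full order: Andersen, Baptiste, Kowalski, Nakamura, Okonkwo, Sorensen, Nguyen.

Andersen, Baptiste, Kowalski, Nakamura, Okonkwo, Sorensen, Nguyen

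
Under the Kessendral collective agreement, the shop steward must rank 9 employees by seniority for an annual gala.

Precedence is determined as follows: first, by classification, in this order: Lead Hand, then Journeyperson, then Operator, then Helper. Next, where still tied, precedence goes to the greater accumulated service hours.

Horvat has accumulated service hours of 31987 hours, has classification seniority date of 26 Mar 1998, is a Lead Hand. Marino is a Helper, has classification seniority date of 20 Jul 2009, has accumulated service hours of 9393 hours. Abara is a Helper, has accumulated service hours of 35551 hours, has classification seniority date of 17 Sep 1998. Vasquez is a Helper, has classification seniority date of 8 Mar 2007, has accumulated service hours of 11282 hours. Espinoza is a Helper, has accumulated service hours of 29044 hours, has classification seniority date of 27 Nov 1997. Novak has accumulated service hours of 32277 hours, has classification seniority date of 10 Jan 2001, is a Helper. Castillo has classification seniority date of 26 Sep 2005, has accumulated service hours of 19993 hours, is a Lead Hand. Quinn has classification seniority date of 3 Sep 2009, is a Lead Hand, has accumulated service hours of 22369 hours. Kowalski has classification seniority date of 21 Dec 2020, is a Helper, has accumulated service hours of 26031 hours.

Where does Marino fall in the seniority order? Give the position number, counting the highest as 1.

9

By classification: Horvat, Quinn and Castillo (Lead Hand); then Abara, Novak, Espinoza, Kowalski, Vasquez and Marino (Helper).
Among Horvat, Quinn and Castillo, by accumulated service hours (higher first): Horvat (31987 hours) before Quinn (22369 hours) before Castillo (19993 hours).
Among Abara, Novak, Espinoza, Kowalski, Vasquez and Marino, by accumulated service hours (higher first): Abara (35551 hours) before Novak (32277 hours) before Espinoza (29044 hours) before Kowalski (26031 hours) before Vasquez (11282 hours) before Marino (9393 hours).
Order: Horvat, Quinn, Castillo, Abara, Novak, Espinoza, Kowalski, Vasquez, Marino. So position 9.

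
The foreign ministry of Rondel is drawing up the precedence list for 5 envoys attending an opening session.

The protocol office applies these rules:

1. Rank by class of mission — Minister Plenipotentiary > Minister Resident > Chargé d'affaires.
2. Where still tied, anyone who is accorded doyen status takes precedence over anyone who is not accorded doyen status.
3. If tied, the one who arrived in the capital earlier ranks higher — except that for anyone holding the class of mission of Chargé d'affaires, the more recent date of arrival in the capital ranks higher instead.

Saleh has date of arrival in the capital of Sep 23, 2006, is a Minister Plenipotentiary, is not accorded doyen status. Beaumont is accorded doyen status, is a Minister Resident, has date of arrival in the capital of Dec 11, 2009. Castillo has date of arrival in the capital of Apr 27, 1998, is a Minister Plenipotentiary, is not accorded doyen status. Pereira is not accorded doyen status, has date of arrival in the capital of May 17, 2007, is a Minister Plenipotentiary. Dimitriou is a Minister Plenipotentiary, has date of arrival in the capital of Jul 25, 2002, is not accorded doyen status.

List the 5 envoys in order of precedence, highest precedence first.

Castillo, Dimitriou, Saleh, Pereira, Beaumont

By class of mission: Castillo, Dimitriou, Saleh and Pereira (Minister Plenipotentiary); then Beaumont (Minister Resident).
Castillo, Dimitriou, Saleh and Pereira are each not accorded doyen status, so the next rule applies.
Among Castillo, Dimitriou, Saleh and Pereira, by date of arrival in the capital (earlier first): Castillo (Apr 27, 1998) before Dimitriou (Jul 25, 2002) before Saleh (Sep 23, 2006) before Pereira (May 17, 2007).
Full order: Castillo, Dimitriou, Saleh, Pereira, Beaumont.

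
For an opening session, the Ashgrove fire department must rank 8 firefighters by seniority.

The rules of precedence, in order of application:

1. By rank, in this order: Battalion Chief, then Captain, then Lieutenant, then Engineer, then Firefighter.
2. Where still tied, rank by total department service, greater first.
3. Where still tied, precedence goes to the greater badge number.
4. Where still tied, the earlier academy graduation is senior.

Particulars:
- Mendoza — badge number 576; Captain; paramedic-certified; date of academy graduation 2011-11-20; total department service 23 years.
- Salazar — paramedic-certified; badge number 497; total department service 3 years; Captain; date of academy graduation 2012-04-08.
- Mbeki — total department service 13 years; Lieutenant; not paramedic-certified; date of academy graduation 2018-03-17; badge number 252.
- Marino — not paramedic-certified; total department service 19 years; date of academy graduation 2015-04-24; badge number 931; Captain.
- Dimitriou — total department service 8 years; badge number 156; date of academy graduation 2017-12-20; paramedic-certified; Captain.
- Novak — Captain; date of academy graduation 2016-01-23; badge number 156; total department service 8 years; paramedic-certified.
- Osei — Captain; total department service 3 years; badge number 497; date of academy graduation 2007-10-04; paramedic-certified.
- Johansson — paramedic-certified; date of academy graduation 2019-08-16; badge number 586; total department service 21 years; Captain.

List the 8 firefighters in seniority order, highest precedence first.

By rank: Mendoza, Johansson, Marino, Novak, Dimitriou, Osei and Salazar (Captain); then Mbeki (Lieutenant).
Among Mendoza, Johansson, Marino, Novak, Dimitriou, Osei and Salazar, by total department service (higher first): Mendoza (23 years) before Johansson (21 years) before Marino (19 years) before Novak and Dimitriou (8 years) before Osei and Salazar (3 years).
Novak and Dimitriou both have badge number 156, so the next rule applies.
Among Novak and Dimitriou, by date of academy graduation (earlier first): Novak (2016-01-23) before Dimitriou (2017-12-20).
Osei and Salazar both have badge number 497, so the next rule applies.
Among Osei and Salazar, by date of academy graduation (earlier first): Osei (2007-10-04) before Salazar (2012-04-08).
Full order: Mendoza, Johansson, Marino, Novak, Dimitriou, Osei, Salazar, Mbeki.

Mendoza, Johansson, Marino, Novak, Dimitriou, Osei, Salazar, Mbeki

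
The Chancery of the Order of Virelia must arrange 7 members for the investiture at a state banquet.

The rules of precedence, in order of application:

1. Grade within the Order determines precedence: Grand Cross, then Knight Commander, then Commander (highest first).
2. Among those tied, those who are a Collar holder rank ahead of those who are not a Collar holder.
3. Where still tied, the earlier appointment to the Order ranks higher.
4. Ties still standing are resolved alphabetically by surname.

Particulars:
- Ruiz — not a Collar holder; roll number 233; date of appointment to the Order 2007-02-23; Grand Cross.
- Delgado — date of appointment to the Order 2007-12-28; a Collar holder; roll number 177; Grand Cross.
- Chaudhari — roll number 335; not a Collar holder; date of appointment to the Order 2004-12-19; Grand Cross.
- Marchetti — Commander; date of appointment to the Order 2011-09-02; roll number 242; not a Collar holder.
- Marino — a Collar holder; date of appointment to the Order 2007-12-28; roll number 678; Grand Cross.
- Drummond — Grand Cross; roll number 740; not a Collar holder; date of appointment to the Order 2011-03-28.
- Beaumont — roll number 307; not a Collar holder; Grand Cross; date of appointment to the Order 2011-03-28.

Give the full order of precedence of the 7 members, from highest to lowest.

Delgado, Marino, Chaudhari, Ruiz, Beaumont, Drummond, Marchetti

By grade within the Order: Delgado, Marino, Chaudhari, Ruiz, Beaumont and Drummond (Grand Cross); then Marchetti (Commander).
Among Delgado, Marino, Chaudhari, Ruiz, Beaumont and Drummond, a Collar holder before not a Collar holder: Delgado and Marino (a Collar holder) before Chaudhari, Ruiz, Beaumont and Drummond (not a Collar holder).
Delgado and Marino both have date of appointment to the Order 2007-12-28, so the next rule applies.
Among Delgado and Marino, alphabetically by surname: Delgado before Marino.
Among Chaudhari, Ruiz, Beaumont and Drummond, by date of appointment to the Order (earlier first): Chaudhari (2004-12-19) before Ruiz (2007-02-23) before Beaumont and Drummond (2011-03-28).
Among Beaumont and Drummond, alphabetically by surname: Beaumont before Drummond.
Full order: Delgado, Marino, Chaudhari, Ruiz, Beaumont, Drummond, Marchetti.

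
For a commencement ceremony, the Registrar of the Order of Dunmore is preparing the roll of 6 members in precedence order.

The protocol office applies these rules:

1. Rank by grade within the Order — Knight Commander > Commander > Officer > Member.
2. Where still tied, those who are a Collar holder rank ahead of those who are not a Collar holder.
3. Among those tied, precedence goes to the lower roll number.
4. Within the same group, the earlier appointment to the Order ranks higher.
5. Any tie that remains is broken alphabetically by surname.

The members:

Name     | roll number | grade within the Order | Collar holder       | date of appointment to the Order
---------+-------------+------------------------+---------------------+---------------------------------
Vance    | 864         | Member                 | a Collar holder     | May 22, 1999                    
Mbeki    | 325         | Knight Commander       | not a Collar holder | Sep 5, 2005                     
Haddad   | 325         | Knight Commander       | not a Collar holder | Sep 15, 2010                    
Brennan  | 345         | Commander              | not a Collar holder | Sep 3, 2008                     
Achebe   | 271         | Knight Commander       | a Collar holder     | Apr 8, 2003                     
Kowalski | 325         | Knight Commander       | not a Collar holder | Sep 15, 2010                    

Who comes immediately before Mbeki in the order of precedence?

By grade within the Order: Achebe, Mbeki, Haddad and Kowalski (Knight Commander); then Brennan (Commander); then Vance (Member).
Among Achebe, Mbeki, Haddad and Kowalski, a Collar holder before not a Collar holder: Achebe (a Collar holder) before Mbeki, Haddad and Kowalski (not a Collar holder).
Mbeki, Haddad and Kowalski all have roll number 325, so the next rule applies.
Among Mbeki, Haddad and Kowalski, by date of appointment to the Order (earlier first): Mbeki (Sep 5, 2005) before Haddad and Kowalski (Sep 15, 2010).
Among Haddad and Kowalski, alphabetically by surname: Haddad before Kowalski.
Order: Achebe, Mbeki, Haddad, Kowalski, Brennan, Vance.

Achebe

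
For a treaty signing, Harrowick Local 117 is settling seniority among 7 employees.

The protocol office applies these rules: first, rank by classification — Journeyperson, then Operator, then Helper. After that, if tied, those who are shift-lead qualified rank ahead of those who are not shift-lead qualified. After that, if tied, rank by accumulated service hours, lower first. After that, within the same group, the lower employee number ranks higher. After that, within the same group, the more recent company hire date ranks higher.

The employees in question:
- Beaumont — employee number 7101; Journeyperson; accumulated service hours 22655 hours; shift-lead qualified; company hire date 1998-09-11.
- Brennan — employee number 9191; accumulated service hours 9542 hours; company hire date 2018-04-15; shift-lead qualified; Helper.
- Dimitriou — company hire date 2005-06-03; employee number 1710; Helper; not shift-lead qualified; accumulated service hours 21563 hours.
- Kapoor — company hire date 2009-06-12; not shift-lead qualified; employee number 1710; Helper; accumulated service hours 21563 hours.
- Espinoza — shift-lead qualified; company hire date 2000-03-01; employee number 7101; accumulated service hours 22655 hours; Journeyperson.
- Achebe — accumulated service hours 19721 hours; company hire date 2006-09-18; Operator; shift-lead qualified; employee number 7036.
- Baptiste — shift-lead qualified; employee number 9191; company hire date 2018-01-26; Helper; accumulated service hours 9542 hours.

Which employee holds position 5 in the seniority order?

By classification: Espinoza and Beaumont (Journeyperson); then Achebe (Operator); then Brennan, Baptiste, Kapoor and Dimitriou (Helper).
Espinoza and Beaumont are each shift-lead qualified, so the next rule applies.
Espinoza and Beaumont both have accumulated service hours 22655 hours, so the next rule applies.
Espinoza and Beaumont both have employee number 7101, so the next rule applies.
Among Espinoza and Beaumont, by company hire date (later first): Espinoza (2000-03-01) before Beaumont (1998-09-11).
Among Brennan, Baptiste, Kapoor and Dimitriou, shift-lead qualified before not shift-lead qualified: Brennan and Baptiste (shift-lead qualified) before Kapoor and Dimitriou (not shift-lead qualified).
Brennan and Baptiste both have accumulated service hours 9542 hours, so the next rule applies.
Brennan and Baptiste both have employee number 9191, so the next rule applies.
Among Brennan and Baptiste, by company hire date (later first): Brennan (2018-04-15) before Baptiste (2018-01-26).
Kapoor and Dimitriou both have accumulated service hours 21563 hours, so the next rule applies.
Kapoor and Dimitriou both have employee number 1710, so the next rule applies.
Among Kapoor and Dimitriou, by company hire date (later first): Kapoor (2009-06-12) before Dimitriou (2005-06-03).
Order: Espinoza, Beaumont, Achebe, Brennan, Baptiste, Kapoor, Dimitriou.

Baptiste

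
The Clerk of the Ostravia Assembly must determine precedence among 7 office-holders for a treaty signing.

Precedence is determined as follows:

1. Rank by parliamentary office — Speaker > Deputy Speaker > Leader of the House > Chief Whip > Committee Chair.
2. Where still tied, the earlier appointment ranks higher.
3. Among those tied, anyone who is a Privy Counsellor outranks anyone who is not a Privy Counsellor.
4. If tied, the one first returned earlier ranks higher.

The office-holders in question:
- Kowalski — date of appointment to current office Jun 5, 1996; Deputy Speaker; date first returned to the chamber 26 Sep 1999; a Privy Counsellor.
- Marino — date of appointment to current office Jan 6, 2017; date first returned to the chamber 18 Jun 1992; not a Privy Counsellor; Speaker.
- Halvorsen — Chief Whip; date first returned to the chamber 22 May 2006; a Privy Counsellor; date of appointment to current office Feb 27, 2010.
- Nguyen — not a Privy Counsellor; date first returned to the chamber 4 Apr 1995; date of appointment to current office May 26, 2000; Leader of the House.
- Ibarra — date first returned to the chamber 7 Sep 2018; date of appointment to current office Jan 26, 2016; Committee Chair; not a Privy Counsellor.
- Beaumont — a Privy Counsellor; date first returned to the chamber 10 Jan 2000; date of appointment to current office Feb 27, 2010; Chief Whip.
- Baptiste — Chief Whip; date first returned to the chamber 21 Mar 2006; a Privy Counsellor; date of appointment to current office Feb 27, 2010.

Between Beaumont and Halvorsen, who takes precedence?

Beaumont

By parliamentary office: Marino (Speaker); then Kowalski (Deputy Speaker); then Nguyen (Leader of the House); then Beaumont, Baptiste and Halvorsen (Chief Whip); then Ibarra (Committee Chair).
Beaumont, Baptiste and Halvorsen all have date of appointment to current office Feb 27, 2010, so the next rule applies.
Beaumont, Baptiste and Halvorsen are each a Privy Counsellor, so the next rule applies.
Among Beaumont, Baptiste and Halvorsen, by date first returned to the chamber (earlier first): Beaumont (10 Jan 2000) before Baptiste (21 Mar 2006) before Halvorsen (22 May 2006).
So Beaumont takes precedence.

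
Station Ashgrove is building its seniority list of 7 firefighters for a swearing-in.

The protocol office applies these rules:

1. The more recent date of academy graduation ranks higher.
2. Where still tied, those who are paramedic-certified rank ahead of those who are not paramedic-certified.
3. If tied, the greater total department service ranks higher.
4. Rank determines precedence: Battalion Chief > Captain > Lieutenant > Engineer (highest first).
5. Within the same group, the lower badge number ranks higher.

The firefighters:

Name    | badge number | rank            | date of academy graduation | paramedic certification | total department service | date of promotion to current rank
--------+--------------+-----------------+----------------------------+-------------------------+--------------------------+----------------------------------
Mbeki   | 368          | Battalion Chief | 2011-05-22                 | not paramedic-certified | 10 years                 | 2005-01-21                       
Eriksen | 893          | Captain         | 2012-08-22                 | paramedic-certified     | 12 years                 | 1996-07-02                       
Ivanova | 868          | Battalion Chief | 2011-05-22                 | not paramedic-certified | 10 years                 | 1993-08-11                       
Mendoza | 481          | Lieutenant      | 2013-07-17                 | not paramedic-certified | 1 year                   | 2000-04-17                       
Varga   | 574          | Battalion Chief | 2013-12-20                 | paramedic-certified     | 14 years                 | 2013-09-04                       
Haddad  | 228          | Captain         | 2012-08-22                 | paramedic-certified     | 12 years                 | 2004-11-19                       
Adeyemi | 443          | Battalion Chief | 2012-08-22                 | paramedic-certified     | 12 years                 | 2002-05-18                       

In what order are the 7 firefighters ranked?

Varga, Mendoza, Adeyemi, Haddad, Eriksen, Mbeki, Ivanova

By date of academy graduation (later first): Varga (2013-12-20); then Mendoza (2013-07-17); then Adeyemi, Haddad and Eriksen (each 2012-08-22); then Mbeki and Ivanova (both 2011-05-22).
Adeyemi, Haddad and Eriksen are each paramedic-certified, so the next rule applies.
Adeyemi, Haddad and Eriksen all have total department service 12 years, so the next rule applies.
Among Adeyemi, Haddad and Eriksen, by rank: Adeyemi (Battalion Chief) before Haddad and Eriksen (Captain).
Among Haddad and Eriksen, by badge number (lower first): Haddad (228) before Eriksen (893).
Mbeki and Ivanova are each not paramedic-certified, so the next rule applies.
Mbeki and Ivanova both have total department service 10 years, so the next rule applies.
Mbeki and Ivanova are each Battalion Chief, so the next rule applies.
Among Mbeki and Ivanova, by badge number (lower first): Mbeki (368) before Ivanova (868).
Full order: Varga, Mendoza, Adeyemi, Haddad, Eriksen, Mbeki, Ivanova.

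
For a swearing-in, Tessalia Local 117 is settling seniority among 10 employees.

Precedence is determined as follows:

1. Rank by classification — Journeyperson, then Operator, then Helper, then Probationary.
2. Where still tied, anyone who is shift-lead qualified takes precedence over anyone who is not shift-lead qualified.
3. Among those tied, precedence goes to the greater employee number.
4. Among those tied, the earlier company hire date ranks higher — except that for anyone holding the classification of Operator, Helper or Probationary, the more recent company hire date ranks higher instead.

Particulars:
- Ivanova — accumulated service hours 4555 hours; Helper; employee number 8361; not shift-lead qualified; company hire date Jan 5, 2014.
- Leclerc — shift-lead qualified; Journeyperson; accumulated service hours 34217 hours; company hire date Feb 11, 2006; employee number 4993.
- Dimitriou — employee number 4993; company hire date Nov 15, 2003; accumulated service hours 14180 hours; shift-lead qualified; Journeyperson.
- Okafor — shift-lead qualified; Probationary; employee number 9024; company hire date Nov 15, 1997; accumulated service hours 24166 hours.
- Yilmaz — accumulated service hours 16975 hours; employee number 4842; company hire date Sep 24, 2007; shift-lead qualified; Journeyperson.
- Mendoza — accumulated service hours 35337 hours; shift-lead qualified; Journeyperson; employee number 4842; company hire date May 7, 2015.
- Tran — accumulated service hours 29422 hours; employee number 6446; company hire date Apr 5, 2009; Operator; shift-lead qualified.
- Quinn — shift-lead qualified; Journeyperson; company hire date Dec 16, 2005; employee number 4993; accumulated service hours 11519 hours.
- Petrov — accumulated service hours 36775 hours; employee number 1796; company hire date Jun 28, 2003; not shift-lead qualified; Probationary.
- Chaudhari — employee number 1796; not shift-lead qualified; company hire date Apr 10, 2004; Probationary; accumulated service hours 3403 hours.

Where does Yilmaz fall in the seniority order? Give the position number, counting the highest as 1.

By classification: Dimitriou, Quinn, Leclerc, Yilmaz and Mendoza (Journeyperson); then Tran (Operator); then Ivanova (Helper); then Okafor, Chaudhari and Petrov (Probationary).
Dimitriou, Quinn, Leclerc, Yilmaz and Mendoza are each shift-lead qualified, so the next rule applies.
Among Dimitriou, Quinn, Leclerc, Yilmaz and Mendoza, by employee number (higher first): Dimitriou, Quinn and Leclerc (4993) before Yilmaz and Mendoza (4842).
Among Dimitriou, Quinn and Leclerc, by company hire date (earlier first): Dimitriou (Nov 15, 2003) before Quinn (Dec 16, 2005) before Leclerc (Feb 11, 2006).
Among Yilmaz and Mendoza, by company hire date (earlier first): Yilmaz (Sep 24, 2007) before Mendoza (May 7, 2015).
Among Okafor, Chaudhari and Petrov, shift-lead qualified before not shift-lead qualified: Okafor (shift-lead qualified) before Chaudhari and Petrov (not shift-lead qualified).
Chaudhari and Petrov both have employee number 1796, so the next rule applies.
Among Chaudhari and Petrov, by company hire date (later first) (reversed rule for this group): Chaudhari (Apr 10, 2004) before Petrov (Jun 28, 2003).
Order: Dimitriou, Quinn, Leclerc, Yilmaz, Mendoza, Tran, Ivanova, Okafor, Chaudhari, Petrov. So position 4.

4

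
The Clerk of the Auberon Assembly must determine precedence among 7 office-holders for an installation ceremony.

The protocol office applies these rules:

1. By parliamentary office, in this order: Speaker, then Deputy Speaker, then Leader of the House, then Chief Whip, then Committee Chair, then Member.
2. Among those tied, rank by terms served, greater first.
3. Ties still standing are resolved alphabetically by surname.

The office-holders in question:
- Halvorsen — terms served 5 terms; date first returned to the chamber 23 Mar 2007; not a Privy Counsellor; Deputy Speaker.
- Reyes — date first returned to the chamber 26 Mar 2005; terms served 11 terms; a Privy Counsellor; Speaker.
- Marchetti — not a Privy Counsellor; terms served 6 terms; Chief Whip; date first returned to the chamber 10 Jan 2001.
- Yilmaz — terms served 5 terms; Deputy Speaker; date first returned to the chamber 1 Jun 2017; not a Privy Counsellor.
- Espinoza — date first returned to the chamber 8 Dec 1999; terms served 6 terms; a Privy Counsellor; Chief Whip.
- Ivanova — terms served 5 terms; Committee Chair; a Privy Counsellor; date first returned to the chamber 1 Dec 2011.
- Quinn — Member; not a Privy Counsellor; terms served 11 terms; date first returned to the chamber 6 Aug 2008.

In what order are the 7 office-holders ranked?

By parliamentary office: Reyes (Speaker); then Halvorsen and Yilmaz (Deputy Speaker); then Espinoza and Marchetti (Chief Whip); then Ivanova (Committee Chair); then Quinn (Member).
Halvorsen and Yilmaz both have terms served 5 terms, so the next rule applies.
Among Halvorsen and Yilmaz, alphabetically by surname: Halvorsen before Yilmaz.
Espinoza and Marchetti both have terms served 6 terms, so the next rule applies.
Among Espinoza and Marchetti, alphabetically by surname: Espinoza before Marchetti.
Full order: Reyes, Halvorsen, Yilmaz, Espinoza, Marchetti, Ivanova, Quinn.

Reyes, Halvorsen, Yilmaz, Espinoza, Marchetti, Ivanova, Quinn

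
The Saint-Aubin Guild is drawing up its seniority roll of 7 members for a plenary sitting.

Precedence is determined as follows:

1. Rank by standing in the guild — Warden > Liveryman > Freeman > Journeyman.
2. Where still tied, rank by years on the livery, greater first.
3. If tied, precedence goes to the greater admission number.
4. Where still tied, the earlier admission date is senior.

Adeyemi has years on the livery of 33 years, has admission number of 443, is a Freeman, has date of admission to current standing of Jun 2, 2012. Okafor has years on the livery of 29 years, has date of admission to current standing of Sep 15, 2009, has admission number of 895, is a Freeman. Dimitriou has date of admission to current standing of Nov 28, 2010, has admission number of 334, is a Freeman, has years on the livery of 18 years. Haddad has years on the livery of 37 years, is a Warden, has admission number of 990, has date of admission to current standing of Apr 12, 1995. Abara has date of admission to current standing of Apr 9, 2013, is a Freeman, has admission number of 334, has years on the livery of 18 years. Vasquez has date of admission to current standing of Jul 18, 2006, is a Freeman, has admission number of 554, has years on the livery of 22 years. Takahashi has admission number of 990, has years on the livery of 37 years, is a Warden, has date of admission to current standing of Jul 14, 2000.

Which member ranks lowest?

By standing in the guild: Haddad and Takahashi (Warden); then Adeyemi, Okafor, Vasquez, Dimitriou and Abara (Freeman).
Haddad and Takahashi both have years on the livery 37 years, so the next rule applies.
Haddad and Takahashi both have admission number 990, so the next rule applies.
Among Haddad and Takahashi, by date of admission to current standing (earlier first): Haddad (Apr 12, 1995) before Takahashi (Jul 14, 2000).
Among Adeyemi, Okafor, Vasquez, Dimitriou and Abara, by years on the livery (higher first): Adeyemi (33 years) before Okafor (29 years) before Vasquez (22 years) before Dimitriou and Abara (18 years).
Dimitriou and Abara both have admission number 334, so the next rule applies.
Among Dimitriou and Abara, by date of admission to current standing (earlier first): Dimitriou (Nov 28, 2010) before Abara (Apr 9, 2013).
Order: Haddad, Takahashi, Adeyemi, Okafor, Vasquez, Dimitriou, Abara.

Abara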